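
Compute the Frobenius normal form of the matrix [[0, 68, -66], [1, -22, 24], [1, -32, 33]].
R = [[0, 0, 48], [1, 0, -40], [0, 1, 11]]

The invariant factors of A (the non-unit diagonal entries of the Smith normal form of xI - A over ℚ[x]) are (x - 4)^2(x - 3), each dividing the next. The characteristic polynomial is their product, (x - 4)^2(x - 3).

The rational canonical form is the block-diagonal matrix of companion matrices C(f_i):
R = [[0, 0, 48], [1, 0, -40], [0, 1, 11]].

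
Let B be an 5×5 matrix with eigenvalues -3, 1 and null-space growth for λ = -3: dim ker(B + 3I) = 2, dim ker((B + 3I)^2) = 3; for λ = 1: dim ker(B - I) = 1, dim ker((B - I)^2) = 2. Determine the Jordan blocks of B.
λ = -3: successive nullity increments [2, 1] count blocks of size ≥ k; block sizes are [2, 1].
λ = 1: successive nullity increments [1, 1] count blocks of size ≥ k; block sizes are [2].

Jordan blocks: (-3, 2), (-3, 1), (1, 2)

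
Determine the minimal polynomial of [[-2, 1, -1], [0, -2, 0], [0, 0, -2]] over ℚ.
The characteristic polynomial factors as (x + 2)^3. The minimal polynomial is ∏(x - λ)^{k_λ} where k_λ is the size of the largest Jordan block at λ.

For λ = -2: rank(A + 2I) = 1, and the largest Jordan block has size 2 (the smallest k with rank((A + 2I)^k) = rank((A + 2I)^(k+1))).

So m_A(x) = (x + 2)^2.

m_A(x) = (x + 2)^2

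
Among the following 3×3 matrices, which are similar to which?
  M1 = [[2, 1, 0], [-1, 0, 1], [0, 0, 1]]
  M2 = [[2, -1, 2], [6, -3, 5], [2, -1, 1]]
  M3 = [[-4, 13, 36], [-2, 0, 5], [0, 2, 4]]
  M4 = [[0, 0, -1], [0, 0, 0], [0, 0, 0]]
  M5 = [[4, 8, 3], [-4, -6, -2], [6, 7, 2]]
Characteristic polynomials: χ_{M1} = (x - 1)^3, χ_{M2} = x^3, χ_{M3} = x^3, χ_{M4} = x^3, χ_{M5} = x^3.

{M1}: invariant factors (x - 1)^3.

{M2, M3, M5}: invariant factors x^3.

{M4}: invariant factors x, x^2.

Matrices are similar if and only if their invariant-factor lists agree; the partition into similarity classes is {M1}, {M2, M3, M5}, {M4}.

3 classes: {M1}, {M2, M3, M5}, {M4}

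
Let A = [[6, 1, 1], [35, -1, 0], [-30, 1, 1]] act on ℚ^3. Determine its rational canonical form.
R = [[0, 0, -36], [1, 0, 6], [0, 1, 6]]

The invariant factors of A (the non-unit diagonal entries of the Smith normal form of xI - A over ℚ[x]) are (x - 6)(x^2 - 6), each dividing the next. The characteristic polynomial is their product, (x - 6)(x^2 - 6).

The rational canonical form is the block-diagonal matrix of companion matrices C(f_i):
R = [[0, 0, -36], [1, 0, 6], [0, 1, 6]].

Note the characteristic polynomial does not split into linear factors over ℚ, so A has no Jordan form over ℚ; the rational canonical form exists over any field.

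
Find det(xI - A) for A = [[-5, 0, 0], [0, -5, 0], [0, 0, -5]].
xI - A = [[x + 5, 0, 0], [0, x + 5, 0], [0, 0, x + 5]].

Expanding det(xI - A) along the first row:
det(xI - A) = + (x + 5)·det([[x + 5, 0], [0, x + 5]]) - (0)·det([[0, 0], [0, x + 5]]) + (0)·det([[0, x + 5], [0, 0]]).

Evaluating gives χ_A(x) = x^3 + 15x^2 + 75x + 125 = (x + 5)^3.

χ_A(x) = (x + 5)^3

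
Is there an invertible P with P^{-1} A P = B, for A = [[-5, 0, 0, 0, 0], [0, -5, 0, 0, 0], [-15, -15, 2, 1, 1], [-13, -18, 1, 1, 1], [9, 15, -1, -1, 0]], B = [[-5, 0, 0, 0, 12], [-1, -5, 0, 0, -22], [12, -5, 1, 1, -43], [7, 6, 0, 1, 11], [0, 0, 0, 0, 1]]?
Both have characteristic polynomial (x - 1)^3(x + 5)^2, but the minimal polynomial of A is (x - 1)^3(x + 5) while the minimal polynomial of B is (x - 1)^3(x + 5)^2. The minimal polynomial is a similarity invariant, so A and B are not similar.

No.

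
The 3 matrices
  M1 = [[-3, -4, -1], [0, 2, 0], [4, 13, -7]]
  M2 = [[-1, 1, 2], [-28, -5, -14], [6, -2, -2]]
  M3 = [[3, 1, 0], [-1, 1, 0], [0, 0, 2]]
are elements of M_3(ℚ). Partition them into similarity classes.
2 classes: {M1, M2}, {M3}

Characteristic polynomials: χ_{M1} = (x - 2)(x + 5)^2, χ_{M2} = (x - 2)(x + 5)^2, χ_{M3} = (x - 2)^3.

{M1, M2}: invariant factors (x - 2)(x + 5)^2.

{M3}: invariant factors x - 2, (x - 2)^2.

Matrices are similar if and only if their invariant-factor lists agree; the partition into similarity classes is {M1, M2}, {M3}.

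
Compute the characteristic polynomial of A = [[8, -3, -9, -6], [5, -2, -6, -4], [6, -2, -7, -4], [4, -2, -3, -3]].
χ_A(x) = (x + 1)^4

xI - A = [[x - 8, 3, 9, 6], [-5, x + 2, 6, 4], [-6, 2, x + 7, 4], [-4, 2, 3, x + 3]].

Expanding det(xI - A) along the first row:
det(xI - A) = + (x - 8)·det([[x + 2, 6, 4], [2, x + 7, 4], [2, 3, x + 3]]) - (3)·det([[-5, 6, 4], [-6, x + 7, 4], [-4, 3, x + 3]]) + (9)·det([[-5, x + 2, 4], [-6, 2, 4], [-4, 2, x + 3]]) - (6)·det([[-5, x + 2, 6], [-6, 2, x + 7], [-4, 2, 3]]).

Evaluating gives χ_A(x) = x^4 + 4x^3 + 6x^2 + 4x + 1 = (x + 1)^4.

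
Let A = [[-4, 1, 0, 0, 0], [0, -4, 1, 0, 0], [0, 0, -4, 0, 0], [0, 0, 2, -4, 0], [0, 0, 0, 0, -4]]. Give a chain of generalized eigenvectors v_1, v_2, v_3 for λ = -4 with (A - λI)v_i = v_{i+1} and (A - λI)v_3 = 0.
v_1 = [[0, 0, 1, 1, 0]]^T, v_2 = [[0, 1, 0, 2, 0]]^T, v_3 = [[1, 0, 0, 0, 0]]^T

We seek v_1 ∈ ker((A + 4I)^3) \ ker((A + 4I)^2), then set v_{i+1} = (A + 4I) v_i.

One such chain is v_1 = [[0, 0, 1, 1, 0]]^T, v_2 = [[0, 1, 0, 2, 0]]^T, v_3 = [[1, 0, 0, 0, 0]]^T. Check: (A + 4I) v_3 = [[0, 0, 0, 0, 0]]^T = 0.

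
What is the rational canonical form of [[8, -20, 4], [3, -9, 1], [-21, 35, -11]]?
R = [[-4, 0, 0], [0, 0, -16], [0, 1, -8]]

The invariant factors of A (the non-unit diagonal entries of the Smith normal form of xI - A over ℚ[x]) are x + 4, (x + 4)^2, each dividing the next. The characteristic polynomial is their product, (x + 4)^3.

The rational canonical form is the block-diagonal matrix of companion matrices C(f_i):
R = [[-4, 0, 0], [0, 0, -16], [0, 1, -8]].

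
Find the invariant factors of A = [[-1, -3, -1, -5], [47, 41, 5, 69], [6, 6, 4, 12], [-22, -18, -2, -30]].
The Jordan structure of A has elementary divisors (x - 2), (x - 4)^2, (x - 4). Arranging the block sizes at each eigenvalue in decreasing order and taking row products gives the invariant factors.

Invariant factors (smallest first, each dividing the next): x - 4, (x - 4)^2(x - 2).

Check: the last factor (x - 4)^2(x - 2) is the minimal polynomial, and the product (x - 4)^3(x - 2) is the characteristic polynomial.

x - 4, (x - 4)^2(x - 2)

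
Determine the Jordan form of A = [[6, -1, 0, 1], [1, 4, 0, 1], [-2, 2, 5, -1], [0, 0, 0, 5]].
J = [[5, 1, 0, 0], [0, 5, 0, 0], [0, 0, 5, 1], [0, 0, 0, 5]]

The characteristic polynomial is det(xI - A) = (x - 5)^4, so the eigenvalues are 5 (algebraic multiplicity 4).

For λ = 5: rank(A - 5I) = 2, rank((A - 5I)^2) = 0. The eigenspace has dimension 4 - 2 = 2, so there are 2 Jordan blocks; the rank sequence gives block sizes [2, 2].

Assembling the blocks gives the Jordan form J above.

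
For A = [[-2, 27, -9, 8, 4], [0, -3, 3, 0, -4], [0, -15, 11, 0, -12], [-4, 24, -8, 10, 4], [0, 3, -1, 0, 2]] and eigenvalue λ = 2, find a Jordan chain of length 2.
v_1 = [[-2, 1, 2, -2, 0]]^T, v_2 = [[1, 1, 3, 0, 1]]^T

We seek v_1 ∈ ker((A - 2I)^2) \ ker(A - 2I), then set v_{i+1} = (A - 2I) v_i.

One such chain is v_1 = [[-2, 1, 2, -2, 0]]^T, v_2 = [[1, 1, 3, 0, 1]]^T. Check: (A - 2I) v_2 = [[0, 0, 0, 0, 0]]^T = 0.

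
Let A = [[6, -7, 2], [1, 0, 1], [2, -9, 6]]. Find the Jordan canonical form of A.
The characteristic polynomial is det(xI - A) = (x - 4)^3, so the eigenvalues are 4 (algebraic multiplicity 3).

For λ = 4: rank(A - 4I) = 2, rank((A - 4I)^2) = 1, rank((A - 4I)^3) = 0. The eigenspace has dimension 3 - 2 = 1, so there is 1 Jordan block; the rank sequence gives block sizes [3].

Assembling the blocks gives the Jordan form J above.

J = [[4, 1, 0], [0, 4, 1], [0, 0, 4]]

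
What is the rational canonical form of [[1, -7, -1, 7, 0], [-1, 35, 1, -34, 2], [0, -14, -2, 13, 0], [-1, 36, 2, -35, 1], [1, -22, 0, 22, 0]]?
R = [[0, 0, 0, 0, 16], [1, 0, 0, 0, -8], [0, 1, 0, 0, 1], [0, 0, 1, 0, -7], [0, 0, 0, 1, -1]]

The invariant factors of A (the non-unit diagonal entries of the Smith normal form of xI - A over ℚ[x]) are (x - 1)(x^2 + x + 4)^2, each dividing the next. The characteristic polynomial is their product, (x - 1)(x^2 + x + 4)^2.

The rational canonical form is the block-diagonal matrix of companion matrices C(f_i):
R = [[0, 0, 0, 0, 16], [1, 0, 0, 0, -8], [0, 1, 0, 0, 1], [0, 0, 1, 0, -7], [0, 0, 0, 1, -1]].

Note the characteristic polynomial does not split into linear factors over ℚ, so A has no Jordan form over ℚ; the rational canonical form exists over any field.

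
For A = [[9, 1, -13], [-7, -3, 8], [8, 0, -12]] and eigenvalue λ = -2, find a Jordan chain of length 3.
v_1 = [[1, 0, 1]]^T, v_2 = [[-2, 1, -2]]^T, v_3 = [[5, -3, 4]]^T

We seek v_1 ∈ ker((A + 2I)^3) \ ker((A + 2I)^2), then set v_{i+1} = (A + 2I) v_i.

One such chain is v_1 = [[1, 0, 1]]^T, v_2 = [[-2, 1, -2]]^T, v_3 = [[5, -3, 4]]^T. Check: (A + 2I) v_3 = [[0, 0, 0]]^T = 0.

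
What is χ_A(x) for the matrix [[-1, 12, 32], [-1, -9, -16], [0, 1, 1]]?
xI - A = [[x + 1, -12, -32], [1, x + 9, 16], [0, -1, x - 1]].

Expanding det(xI - A) along the first row:
det(xI - A) = + (x + 1)·det([[x + 9, 16], [-1, x - 1]]) - (-12)·det([[1, 16], [0, x - 1]]) + (-32)·det([[1, x + 9], [0, -1]]).

Evaluating gives χ_A(x) = x^3 + 9x^2 + 27x + 27 = (x + 3)^3.

χ_A(x) = (x + 3)^3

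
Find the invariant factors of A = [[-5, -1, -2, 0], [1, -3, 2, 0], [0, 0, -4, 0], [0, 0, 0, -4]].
The Jordan structure of A has elementary divisors (x + 4)^2, (x + 4), (x + 4). Arranging the block sizes at each eigenvalue in decreasing order and taking row products gives the invariant factors.

Invariant factors (smallest first, each dividing the next): x + 4, x + 4, (x + 4)^2.

Check: the last factor (x + 4)^2 is the minimal polynomial, and the product (x + 4)^4 is the characteristic polynomial.

x + 4, x + 4, (x + 4)^2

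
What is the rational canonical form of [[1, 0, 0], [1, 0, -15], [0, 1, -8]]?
The invariant factors of A (the non-unit diagonal entries of the Smith normal form of xI - A over ℚ[x]) are (x - 1)(x + 3)(x + 5), each dividing the next. The characteristic polynomial is their product, (x - 1)(x + 3)(x + 5).

The rational canonical form is the block-diagonal matrix of companion matrices C(f_i):
R = [[0, 0, 15], [1, 0, -7], [0, 1, -7]].

R = [[0, 0, 15], [1, 0, -7], [0, 1, -7]]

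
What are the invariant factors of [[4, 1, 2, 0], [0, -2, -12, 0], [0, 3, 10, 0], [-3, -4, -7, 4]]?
(x - 4)^2, (x - 4)^2

The Jordan structure of A has elementary divisors (x - 4)^2, (x - 4)^2. Arranging the block sizes at each eigenvalue in decreasing order and taking row products gives the invariant factors.

Invariant factors (smallest first, each dividing the next): (x - 4)^2, (x - 4)^2.

Check: the last factor (x - 4)^2 is the minimal polynomial, and the product (x - 4)^4 is the characteristic polynomial.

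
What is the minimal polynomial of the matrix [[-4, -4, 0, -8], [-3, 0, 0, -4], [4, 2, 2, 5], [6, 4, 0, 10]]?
m_A(x) = (x - 2)^2

The characteristic polynomial factors as (x - 2)^4. The minimal polynomial is ∏(x - λ)^{k_λ} where k_λ is the size of the largest Jordan block at λ.

For λ = 2: rank(A - 2I) = 2, and the largest Jordan block has size 2 (the smallest k with rank((A - 2I)^k) = rank((A - 2I)^(k+1))).

So m_A(x) = (x - 2)^2.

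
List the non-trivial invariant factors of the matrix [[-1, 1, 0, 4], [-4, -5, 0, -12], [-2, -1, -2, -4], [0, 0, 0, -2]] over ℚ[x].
x + 2, (x + 2)(x + 3)^2

The Jordan structure of A has elementary divisors (x + 3)^2, (x + 2), (x + 2). Arranging the block sizes at each eigenvalue in decreasing order and taking row products gives the invariant factors.

Invariant factors (smallest first, each dividing the next): x + 2, (x + 2)(x + 3)^2.

Check: the last factor (x + 2)(x + 3)^2 is the minimal polynomial, and the product (x + 2)^2(x + 3)^2 is the characteristic polynomial.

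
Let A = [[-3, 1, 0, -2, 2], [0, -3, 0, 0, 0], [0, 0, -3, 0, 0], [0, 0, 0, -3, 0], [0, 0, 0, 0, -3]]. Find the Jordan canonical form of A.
The characteristic polynomial is det(xI - A) = (x + 3)^5, so the eigenvalues are -3 (algebraic multiplicity 5).

For λ = -3: rank(A + 3I) = 1, rank((A + 3I)^2) = 0. The eigenspace has dimension 5 - 1 = 4, so there are 4 Jordan blocks; the rank sequence gives block sizes [2, 1, 1, 1].

Assembling the blocks gives the Jordan form J above.

J = [[-3, 1, 0, 0, 0], [0, -3, 0, 0, 0], [0, 0, -3, 0, 0], [0, 0, 0, -3, 0], [0, 0, 0, 0, -3]]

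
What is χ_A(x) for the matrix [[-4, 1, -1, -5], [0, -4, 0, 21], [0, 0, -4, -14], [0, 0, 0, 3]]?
χ_A(x) = (x - 3)(x + 4)^3

xI - A = [[x + 4, -1, 1, 5], [0, x + 4, 0, -21], [0, 0, x + 4, 14], [0, 0, 0, x - 3]].

Expanding det(xI - A) along the first row:
det(xI - A) = + (x + 4)·det([[x + 4, 0, -21], [0, x + 4, 14], [0, 0, x - 3]]) - (-1)·det([[0, 0, -21], [0, x + 4, 14], [0, 0, x - 3]]) + (1)·det([[0, x + 4, -21], [0, 0, 14], [0, 0, x - 3]]) - (5)·det([[0, x + 4, 0], [0, 0, x + 4], [0, 0, 0]]).

Evaluating gives χ_A(x) = x^4 + 9x^3 + 12x^2 - 80x - 192 = (x - 3)(x + 4)^3.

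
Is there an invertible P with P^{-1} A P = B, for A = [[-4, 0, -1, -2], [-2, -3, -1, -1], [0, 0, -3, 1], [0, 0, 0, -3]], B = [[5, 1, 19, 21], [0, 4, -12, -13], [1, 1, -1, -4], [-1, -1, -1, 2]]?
No.

trace(A) = -13 but trace(B) = 10. The trace is a similarity invariant, so A and B are not similar.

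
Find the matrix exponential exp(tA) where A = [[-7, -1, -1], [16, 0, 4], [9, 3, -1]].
A has Jordan form J = [[-4, 0, 0], [0, -2, 1], [0, 0, -2]] with A = PJP^{-1}, so e^{tA} = P e^{tJ} P^{-1}.

For a Jordan block J_k(λ), e^{tJ_k(λ)} = e^{λt} · (I + tN + t^2 N^2/2! + ... + t^{k-1} N^{k-1}/(k-1)!) where N is the nilpotent superdiagonal part.

Assembling the blocks and conjugating back gives the entries of e^{tA} as shown above.

e^{tA} = [[(1 - 5*t)*e^{-2*t}, -t*e^{-2*t}, -t*e^{-2*t}], [((10*t + 3)*e^{2*t} - 3)*e^{-4*t}, (2*t + 1)*e^{-2*t}, ((2*t + 1)*e^{2*t} - 1)*e^{-4*t}], [3*((5*t - 1)*e^{2*t} + 1)*e^{-4*t}, 3*t*e^{-2*t}, (3*t*e^{2*t} + 1)*e^{-4*t}]]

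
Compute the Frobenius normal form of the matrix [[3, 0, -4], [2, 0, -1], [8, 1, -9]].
The invariant factors of A (the non-unit diagonal entries of the Smith normal form of xI - A over ℚ[x]) are (x + 5)(x^2 + x + 1), each dividing the next. The characteristic polynomial is their product, (x + 5)(x^2 + x + 1).

The rational canonical form is the block-diagonal matrix of companion matrices C(f_i):
R = [[0, 0, -5], [1, 0, -6], [0, 1, -6]].

Note the characteristic polynomial does not split into linear factors over ℚ, so A has no Jordan form over ℚ; the rational canonical form exists over any field.

R = [[0, 0, -5], [1, 0, -6], [0, 1, -6]]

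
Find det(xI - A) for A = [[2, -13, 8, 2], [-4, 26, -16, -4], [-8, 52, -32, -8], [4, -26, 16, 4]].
xI - A = [[x - 2, 13, -8, -2], [4, x - 26, 16, 4], [8, -52, x + 32, 8], [-4, 26, -16, x - 4]].

Expanding det(xI - A) along the first row:
det(xI - A) = + (x - 2)·det([[x - 26, 16, 4], [-52, x + 32, 8], [26, -16, x - 4]]) - (13)·det([[4, 16, 4], [8, x + 32, 8], [-4, -16, x - 4]]) + (-8)·det([[4, x - 26, 4], [8, -52, 8], [-4, 26, x - 4]]) - (-2)·det([[4, x - 26, 16], [8, -52, x + 32], [-4, 26, -16]]).

Evaluating gives χ_A(x) = x^4.

χ_A(x) = x^4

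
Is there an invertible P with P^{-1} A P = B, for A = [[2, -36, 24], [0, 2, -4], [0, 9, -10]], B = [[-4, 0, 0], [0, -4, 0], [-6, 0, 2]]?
Both have characteristic polynomial (x - 2)(x + 4)^2, but the minimal polynomial of A is (x - 2)(x + 4)^2 while the minimal polynomial of B is (x - 2)(x + 4). The minimal polynomial is a similarity invariant, so A and B are not similar.

No.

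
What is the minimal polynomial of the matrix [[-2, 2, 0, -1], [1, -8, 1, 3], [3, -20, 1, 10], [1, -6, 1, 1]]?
The characteristic polynomial factors as (x + 2)^4. The minimal polynomial is ∏(x - λ)^{k_λ} where k_λ is the size of the largest Jordan block at λ.

For λ = -2: rank(A + 2I) = 2, and the largest Jordan block has size 3 (the smallest k with rank((A + 2I)^k) = rank((A + 2I)^(k+1))).

So m_A(x) = (x + 2)^3.

m_A(x) = (x + 2)^3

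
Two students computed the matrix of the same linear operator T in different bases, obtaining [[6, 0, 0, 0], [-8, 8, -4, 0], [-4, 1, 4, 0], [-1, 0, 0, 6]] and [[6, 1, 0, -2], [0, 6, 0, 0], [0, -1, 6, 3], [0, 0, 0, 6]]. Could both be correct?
Two matrices over a field are similar if and only if they have the same invariant factors.

Both A and B have characteristic polynomial (x - 6)^4 and minimal polynomial (x - 6)^2. Computing further, both have invariant factors (x - 6)^2, (x - 6)^2. Hence A and B are similar.

Yes.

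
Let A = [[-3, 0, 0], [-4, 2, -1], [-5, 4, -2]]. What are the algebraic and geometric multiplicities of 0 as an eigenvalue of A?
algebraic multiplicity 2, geometric multiplicity 1

The characteristic polynomial is x^2(x + 3), so the factor x appears with exponent 2: the algebraic multiplicity is 2.

rank(A) = 2, so the eigenspace has dimension 3 - 2 = 1: the geometric multiplicity is 1.

Since 1 < 2, A is not diagonalizable.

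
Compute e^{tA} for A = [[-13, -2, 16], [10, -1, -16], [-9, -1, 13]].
e^{tA} = [[(-2*t - e^{8*t} + 2)*e^{-3*t}, -2*t*e^{-3*t}, (2*e^{8*t} - 2)*e^{-3*t}], [(2*t + e^{8*t} - 1)*e^{-3*t}, (2*t + 1)*e^{-3*t}, 2*(1 - e^{8*t})*e^{-3*t}], [(-t - e^{8*t} + 1)*e^{-3*t}, -t*e^{-3*t}, (2*e^{8*t} - 1)*e^{-3*t}]]

A has Jordan form J = [[-3, 1, 0], [0, -3, 0], [0, 0, 5]] with A = PJP^{-1}, so e^{tA} = P e^{tJ} P^{-1}.

For a Jordan block J_k(λ), e^{tJ_k(λ)} = e^{λt} · (I + tN + t^2 N^2/2! + ... + t^{k-1} N^{k-1}/(k-1)!) where N is the nilpotent superdiagonal part.

Assembling the blocks and conjugating back gives the entries of e^{tA} as shown above.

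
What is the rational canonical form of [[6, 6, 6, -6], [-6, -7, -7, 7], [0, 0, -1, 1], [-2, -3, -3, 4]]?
R = [[0, 0, 0, -6], [1, 0, 0, 1], [0, 1, 0, 1], [0, 0, 1, 2]]

The invariant factors of A (the non-unit diagonal entries of the Smith normal form of xI - A over ℚ[x]) are (x - 2)(x^3 - x - 3), each dividing the next. The characteristic polynomial is their product, (x - 2)(x^3 - x - 3).

The rational canonical form is the block-diagonal matrix of companion matrices C(f_i):
R = [[0, 0, 0, -6], [1, 0, 0, 1], [0, 1, 0, 1], [0, 0, 1, 2]].

Note the characteristic polynomial does not split into linear factors over ℚ, so A has no Jordan form over ℚ; the rational canonical form exists over any field.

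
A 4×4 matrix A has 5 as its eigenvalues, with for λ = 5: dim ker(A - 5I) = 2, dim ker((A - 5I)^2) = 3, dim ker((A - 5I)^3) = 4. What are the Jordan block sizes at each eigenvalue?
Jordan blocks: (5, 3), (5, 1)

λ = 5: successive nullity increments [2, 1, 1] count blocks of size ≥ k; block sizes are [3, 1].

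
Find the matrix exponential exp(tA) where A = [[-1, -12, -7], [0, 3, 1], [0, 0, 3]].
e^{tA} = [[e^{-t}, 3*(1 - e^{4*t})*e^{-t}, (-(3*t + 1)*e^{4*t} + 1)*e^{-t}], [0, e^{3*t}, t*e^{3*t}], [0, 0, e^{3*t}]]

A has Jordan form J = [[-1, 0, 0], [0, 3, 1], [0, 0, 3]] with A = PJP^{-1}, so e^{tA} = P e^{tJ} P^{-1}.

For a Jordan block J_k(λ), e^{tJ_k(λ)} = e^{λt} · (I + tN + t^2 N^2/2! + ... + t^{k-1} N^{k-1}/(k-1)!) where N is the nilpotent superdiagonal part.

Assembling the blocks and conjugating back gives the entries of e^{tA} as shown above.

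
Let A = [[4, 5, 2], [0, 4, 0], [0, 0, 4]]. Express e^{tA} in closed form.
A has Jordan form J = [[4, 1, 0], [0, 4, 0], [0, 0, 4]] with A = PJP^{-1}, so e^{tA} = P e^{tJ} P^{-1}.

For a Jordan block J_k(λ), e^{tJ_k(λ)} = e^{λt} · (I + tN + t^2 N^2/2! + ... + t^{k-1} N^{k-1}/(k-1)!) where N is the nilpotent superdiagonal part.

Assembling the blocks and conjugating back gives the entries of e^{tA} as shown above.

e^{tA} = [[e^{4*t}, 5*t*e^{4*t}, 2*t*e^{4*t}], [0, e^{4*t}, 0], [0, 0, e^{4*t}]]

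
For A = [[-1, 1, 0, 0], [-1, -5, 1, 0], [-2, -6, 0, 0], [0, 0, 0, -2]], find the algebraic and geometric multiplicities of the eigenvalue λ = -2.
The characteristic polynomial is (x + 2)^4, so the factor x + 2 appears with exponent 4: the algebraic multiplicity is 4.

rank(A + 2I) = 2, so the eigenspace has dimension 4 - 2 = 2: the geometric multiplicity is 2.

Since 2 < 4, A is not diagonalizable.

algebraic multiplicity 4, geometric multiplicity 2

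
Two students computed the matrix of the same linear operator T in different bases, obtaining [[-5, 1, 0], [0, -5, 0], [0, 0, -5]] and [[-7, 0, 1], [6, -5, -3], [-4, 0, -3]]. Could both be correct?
Two matrices over a field are similar if and only if they have the same invariant factors.

Both A and B have characteristic polynomial (x + 5)^3 and minimal polynomial (x + 5)^2. Computing further, both have invariant factors x + 5, (x + 5)^2. Hence A and B are similar.

Yes.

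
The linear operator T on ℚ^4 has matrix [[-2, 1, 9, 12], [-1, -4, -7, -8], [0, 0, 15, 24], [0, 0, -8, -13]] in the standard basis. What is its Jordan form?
The characteristic polynomial is det(xI - A) = (x - 3)(x + 1)(x + 3)^2, so the eigenvalues are -3 (algebraic multiplicity 2), -1 (algebraic multiplicity 1), 3 (algebraic multiplicity 1).

For λ = -3: rank(A + 3I) = 3, rank((A + 3I)^2) = 2. The eigenspace has dimension 4 - 3 = 1, so there is 1 Jordan block; the rank sequence gives block sizes [2].

For λ = -1: algebraic multiplicity 1 gives one 1×1 block.

For λ = 3: algebraic multiplicity 1 gives one 1×1 block.

Assembling the blocks gives the Jordan form J above.

J = [[-3, 1, 0, 0], [0, -3, 0, 0], [0, 0, -1, 0], [0, 0, 0, 3]]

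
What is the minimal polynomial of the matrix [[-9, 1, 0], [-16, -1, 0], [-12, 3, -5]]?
The characteristic polynomial factors as (x + 5)^3. The minimal polynomial is ∏(x - λ)^{k_λ} where k_λ is the size of the largest Jordan block at λ.

For λ = -5: rank(A + 5I) = 1, and the largest Jordan block has size 2 (the smallest k with rank((A + 5I)^k) = rank((A + 5I)^(k+1))).

So m_A(x) = (x + 5)^2.

m_A(x) = (x + 5)^2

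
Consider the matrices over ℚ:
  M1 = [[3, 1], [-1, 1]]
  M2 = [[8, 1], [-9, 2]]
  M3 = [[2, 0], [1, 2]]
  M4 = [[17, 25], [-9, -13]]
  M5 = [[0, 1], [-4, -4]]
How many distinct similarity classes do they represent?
3 classes: {M1, M3, M4}, {M2}, {M5}

Characteristic polynomials: χ_{M1} = (x - 2)^2, χ_{M2} = (x - 5)^2, χ_{M3} = (x - 2)^2, χ_{M4} = (x - 2)^2, χ_{M5} = (x + 2)^2.

{M1, M3, M4}: invariant factors (x - 2)^2.

{M2}: invariant factors (x - 5)^2.

{M5}: invariant factors (x + 2)^2.

Matrices are similar if and only if their invariant-factor lists agree; the partition into similarity classes is {M1, M3, M4}, {M2}, {M5}.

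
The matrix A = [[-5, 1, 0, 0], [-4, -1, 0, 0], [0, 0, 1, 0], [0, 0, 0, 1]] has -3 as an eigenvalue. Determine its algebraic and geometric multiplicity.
The characteristic polynomial is (x - 1)^2(x + 3)^2, so the factor x + 3 appears with exponent 2: the algebraic multiplicity is 2.

rank(A + 3I) = 3, so the eigenspace has dimension 4 - 3 = 1: the geometric multiplicity is 1.

Since 1 < 2, A is not diagonalizable.

algebraic multiplicity 2, geometric multiplicity 1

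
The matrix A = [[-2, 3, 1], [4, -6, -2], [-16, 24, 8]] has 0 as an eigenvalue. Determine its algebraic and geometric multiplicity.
The characteristic polynomial is x^3, so the factor x appears with exponent 3: the algebraic multiplicity is 3.

rank(A) = 1, so the eigenspace has dimension 3 - 1 = 2: the geometric multiplicity is 2.

Since 2 < 3, A is not diagonalizable.

algebraic multiplicity 3, geometric multiplicity 2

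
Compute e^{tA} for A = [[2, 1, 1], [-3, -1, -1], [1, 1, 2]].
e^{tA} = [[(-t^2/2 + t + 1)*e^{t}, t*e^{t}, t*(t + 2)*e^{t}/2], [t*(t - 3)*e^{t}, (1 - 2*t)*e^{t}, -t*(t + 1)*e^{t}], [t*(2 - t)*e^{t}/2, t*e^{t}, (t^2/2 + t + 1)*e^{t}]]

A has Jordan form J = [[1, 1, 0], [0, 1, 1], [0, 0, 1]] with A = PJP^{-1}, so e^{tA} = P e^{tJ} P^{-1}.

For a Jordan block J_k(λ), e^{tJ_k(λ)} = e^{λt} · (I + tN + t^2 N^2/2! + ... + t^{k-1} N^{k-1}/(k-1)!) where N is the nilpotent superdiagonal part.

Assembling the blocks and conjugating back gives the entries of e^{tA} as shown above.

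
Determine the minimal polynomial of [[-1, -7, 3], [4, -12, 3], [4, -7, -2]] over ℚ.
m_A(x) = (x + 5)^2

The characteristic polynomial factors as (x + 5)^3. The minimal polynomial is ∏(x - λ)^{k_λ} where k_λ is the size of the largest Jordan block at λ.

For λ = -5: rank(A + 5I) = 1, and the largest Jordan block has size 2 (the smallest k with rank((A + 5I)^k) = rank((A + 5I)^(k+1))).

So m_A(x) = (x + 5)^2.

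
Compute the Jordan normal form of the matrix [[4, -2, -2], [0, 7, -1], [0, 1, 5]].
J = [[4, 0, 0], [0, 6, 1], [0, 0, 6]]

The characteristic polynomial is det(xI - A) = (x - 6)^2(x - 4), so the eigenvalues are 4 (algebraic multiplicity 1), 6 (algebraic multiplicity 2).

For λ = 4: algebraic multiplicity 1 gives one 1×1 block.

For λ = 6: rank(A - 6I) = 2, rank((A - 6I)^2) = 1. The eigenspace has dimension 3 - 2 = 1, so there is 1 Jordan block; the rank sequence gives block sizes [2].

Assembling the blocks gives the Jordan form J above.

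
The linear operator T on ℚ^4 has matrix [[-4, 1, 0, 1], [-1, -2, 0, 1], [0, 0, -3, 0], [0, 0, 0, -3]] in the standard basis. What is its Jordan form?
The characteristic polynomial is det(xI - A) = (x + 3)^4, so the eigenvalues are -3 (algebraic multiplicity 4).

For λ = -3: rank(A + 3I) = 1, rank((A + 3I)^2) = 0. The eigenspace has dimension 4 - 1 = 3, so there are 3 Jordan blocks; the rank sequence gives block sizes [2, 1, 1].

Assembling the blocks gives the Jordan form J above.

J = [[-3, 1, 0, 0], [0, -3, 0, 0], [0, 0, -3, 0], [0, 0, 0, -3]]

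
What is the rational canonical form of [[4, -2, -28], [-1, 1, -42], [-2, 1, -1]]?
The invariant factors of A (the non-unit diagonal entries of the Smith normal form of xI - A over ℚ[x]) are (x - 6)(x^2 + 2x - 5), each dividing the next. The characteristic polynomial is their product, (x - 6)(x^2 + 2x - 5).

The rational canonical form is the block-diagonal matrix of companion matrices C(f_i):
R = [[0, 0, -30], [1, 0, 17], [0, 1, 4]].

Note the characteristic polynomial does not split into linear factors over ℚ, so A has no Jordan form over ℚ; the rational canonical form exists over any field.

R = [[0, 0, -30], [1, 0, 17], [0, 1, 4]]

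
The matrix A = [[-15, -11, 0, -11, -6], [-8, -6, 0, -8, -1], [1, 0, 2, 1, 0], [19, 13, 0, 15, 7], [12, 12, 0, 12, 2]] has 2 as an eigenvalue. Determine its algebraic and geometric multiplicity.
The characteristic polynomial is (x - 2)^3(x + 4)^2, so the factor x - 2 appears with exponent 3: the algebraic multiplicity is 3.

rank(A - 2I) = 4, so the eigenspace has dimension 5 - 4 = 1: the geometric multiplicity is 1.

Since 1 < 3, A is not diagonalizable.

algebraic multiplicity 3, geometric multiplicity 1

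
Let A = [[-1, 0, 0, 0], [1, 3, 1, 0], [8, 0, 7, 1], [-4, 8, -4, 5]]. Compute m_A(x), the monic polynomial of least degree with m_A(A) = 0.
The characteristic polynomial factors as (x - 5)^3(x + 1). The minimal polynomial is ∏(x - λ)^{k_λ} where k_λ is the size of the largest Jordan block at λ.

For λ = -1: rank(A + I) = 3, and the largest Jordan block has size 1 (the smallest k with rank((A + I)^k) = rank((A + I)^(k+1))).
For λ = 5: rank(A - 5I) = 3, and the largest Jordan block has size 3 (the smallest k with rank((A - 5I)^k) = rank((A - 5I)^(k+1))).

So m_A(x) = (x - 5)^3(x + 1).

m_A(x) = (x - 5)^3(x + 1)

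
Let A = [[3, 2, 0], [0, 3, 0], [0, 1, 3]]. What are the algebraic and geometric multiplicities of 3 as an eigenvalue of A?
algebraic multiplicity 3, geometric multiplicity 2

The characteristic polynomial is (x - 3)^3, so the factor x - 3 appears with exponent 3: the algebraic multiplicity is 3.

rank(A - 3I) = 1, so the eigenspace has dimension 3 - 1 = 2: the geometric multiplicity is 2.

Since 2 < 3, A is not diagonalizable.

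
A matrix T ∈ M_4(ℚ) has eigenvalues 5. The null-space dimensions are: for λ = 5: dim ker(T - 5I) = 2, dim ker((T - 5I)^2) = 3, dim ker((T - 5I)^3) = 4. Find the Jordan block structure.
λ = 5: successive nullity increments [2, 1, 1] count blocks of size ≥ k; block sizes are [3, 1].

Jordan blocks: (5, 3), (5, 1)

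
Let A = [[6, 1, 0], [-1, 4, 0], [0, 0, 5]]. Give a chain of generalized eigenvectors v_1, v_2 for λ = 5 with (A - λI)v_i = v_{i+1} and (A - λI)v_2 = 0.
We seek v_1 ∈ ker((A - 5I)^2) \ ker(A - 5I), then set v_{i+1} = (A - 5I) v_i.

One such chain is v_1 = [[0, 1, -2]]^T, v_2 = [[1, -1, 0]]^T. Check: (A - 5I) v_2 = [[0, 0, 0]]^T = 0.

v_1 = [[0, 1, -2]]^T, v_2 = [[1, -1, 0]]^T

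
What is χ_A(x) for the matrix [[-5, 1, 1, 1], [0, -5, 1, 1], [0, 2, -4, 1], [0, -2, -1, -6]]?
xI - A = [[x + 5, -1, -1, -1], [0, x + 5, -1, -1], [0, -2, x + 4, -1], [0, 2, 1, x + 6]].

Expanding det(xI - A) along the first row:
det(xI - A) = + (x + 5)·det([[x + 5, -1, -1], [-2, x + 4, -1], [2, 1, x + 6]]) - (-1)·det([[0, -1, -1], [0, x + 4, -1], [0, 1, x + 6]]) + (-1)·det([[0, x + 5, -1], [0, -2, -1], [0, 2, x + 6]]) - (-1)·det([[0, x + 5, -1], [0, -2, x + 4], [0, 2, 1]]).

Evaluating gives χ_A(x) = x^4 + 20x^3 + 150x^2 + 500x + 625 = (x + 5)^4.

χ_A(x) = (x + 5)^4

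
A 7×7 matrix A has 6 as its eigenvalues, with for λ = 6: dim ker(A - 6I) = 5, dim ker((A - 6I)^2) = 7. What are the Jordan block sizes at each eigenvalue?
λ = 6: successive nullity increments [5, 2] count blocks of size ≥ k; block sizes are [2, 2, 1, 1, 1].

Jordan blocks: (6, 2), (6, 2), (6, 1), (6, 1), (6, 1)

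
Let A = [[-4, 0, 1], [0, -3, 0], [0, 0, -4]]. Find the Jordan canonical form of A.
The characteristic polynomial is det(xI - A) = (x + 3)(x + 4)^2, so the eigenvalues are -4 (algebraic multiplicity 2), -3 (algebraic multiplicity 1).

For λ = -4: rank(A + 4I) = 2, rank((A + 4I)^2) = 1. The eigenspace has dimension 3 - 2 = 1, so there is 1 Jordan block; the rank sequence gives block sizes [2].

For λ = -3: algebraic multiplicity 1 gives one 1×1 block.

Assembling the blocks gives the Jordan form J above.

J = [[-4, 1, 0], [0, -4, 0], [0, 0, -3]]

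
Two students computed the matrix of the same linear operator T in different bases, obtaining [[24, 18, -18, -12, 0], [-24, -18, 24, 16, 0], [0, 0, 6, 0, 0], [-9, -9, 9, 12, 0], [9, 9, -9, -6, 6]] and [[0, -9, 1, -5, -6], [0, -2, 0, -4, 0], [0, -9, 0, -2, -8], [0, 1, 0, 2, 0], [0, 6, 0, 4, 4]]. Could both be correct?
No.

trace(A) = 30 but trace(B) = 4. The trace is a similarity invariant, so A and B are not similar.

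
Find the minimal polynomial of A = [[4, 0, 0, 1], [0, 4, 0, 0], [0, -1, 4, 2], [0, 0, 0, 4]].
m_A(x) = (x - 4)^2

The characteristic polynomial factors as (x - 4)^4. The minimal polynomial is ∏(x - λ)^{k_λ} where k_λ is the size of the largest Jordan block at λ.

For λ = 4: rank(A - 4I) = 2, and the largest Jordan block has size 2 (the smallest k with rank((A - 4I)^k) = rank((A - 4I)^(k+1))).

So m_A(x) = (x - 4)^2.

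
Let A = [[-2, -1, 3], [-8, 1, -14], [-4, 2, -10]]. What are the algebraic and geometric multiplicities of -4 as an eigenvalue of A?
The characteristic polynomial is (x + 3)(x + 4)^2, so the factor x + 4 appears with exponent 2: the algebraic multiplicity is 2.

rank(A + 4I) = 2, so the eigenspace has dimension 3 - 2 = 1: the geometric multiplicity is 1.

Since 1 < 2, A is not diagonalizable.

algebraic multiplicity 2, geometric multiplicity 1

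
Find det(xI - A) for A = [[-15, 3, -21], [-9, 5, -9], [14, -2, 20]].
xI - A = [[x + 15, -3, 21], [9, x - 5, 9], [-14, 2, x - 20]].

Expanding det(xI - A) along the first row:
det(xI - A) = + (x + 15)·det([[x - 5, 9], [2, x - 20]]) - (-3)·det([[9, 9], [-14, x - 20]]) + (21)·det([[9, x - 5], [-14, 2]]).

Evaluating gives χ_A(x) = x^3 - 10x^2 + 28x - 24 = (x - 6)(x - 2)^2.

χ_A(x) = (x - 6)(x - 2)^2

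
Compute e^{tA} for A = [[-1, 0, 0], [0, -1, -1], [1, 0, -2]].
A has Jordan form J = [[-2, 0, 0], [0, -1, 1], [0, 0, -1]] with A = PJP^{-1}, so e^{tA} = P e^{tJ} P^{-1}.

For a Jordan block J_k(λ), e^{tJ_k(λ)} = e^{λt} · (I + tN + t^2 N^2/2! + ... + t^{k-1} N^{k-1}/(k-1)!) where N is the nilpotent superdiagonal part.

Assembling the blocks and conjugating back gives the entries of e^{tA} as shown above.

e^{tA} = [[e^{-t}, 0, 0], [((1 - t)*e^{t} - 1)*e^{-2*t}, e^{-t}, (1 - e^{t})*e^{-2*t}], [(e^{t} - 1)*e^{-2*t}, 0, e^{-2*t}]]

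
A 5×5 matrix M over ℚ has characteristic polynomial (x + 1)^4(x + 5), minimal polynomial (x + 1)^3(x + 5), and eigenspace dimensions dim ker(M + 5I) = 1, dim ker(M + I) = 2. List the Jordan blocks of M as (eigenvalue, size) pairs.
λ = -5: algebraic multiplicity 1 (exponent in χ_M), largest block size 1 (exponent in m_M), 1 block (geometric multiplicity). This forces block sizes [1].
λ = -1: algebraic multiplicity 4 (exponent in χ_M), largest block size 3 (exponent in m_M), 2 blocks (geometric multiplicity). These force block sizes [3, 1].

Jordan blocks: (-5, 1), (-1, 3), (-1, 1)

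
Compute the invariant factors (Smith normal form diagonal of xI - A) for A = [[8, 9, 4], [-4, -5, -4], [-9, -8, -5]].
The Jordan structure of A has elementary divisors (x + 3)^2, (x - 4). Arranging the block sizes at each eigenvalue in decreasing order and taking row products gives the invariant factors.

Invariant factors (smallest first, each dividing the next): (x - 4)(x + 3)^2.

Check: the last factor (x - 4)(x + 3)^2 is the minimal polynomial, and the product (x - 4)(x + 3)^2 is the characteristic polynomial.

(x - 4)(x + 3)^2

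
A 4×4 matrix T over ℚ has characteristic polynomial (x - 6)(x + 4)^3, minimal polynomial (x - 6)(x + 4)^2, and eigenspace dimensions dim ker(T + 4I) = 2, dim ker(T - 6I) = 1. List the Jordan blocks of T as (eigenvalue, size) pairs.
λ = -4: algebraic multiplicity 3 (exponent in χ_T), largest block size 2 (exponent in m_T), 2 blocks (geometric multiplicity). These force block sizes [2, 1].
λ = 6: algebraic multiplicity 1 (exponent in χ_T), largest block size 1 (exponent in m_T), 1 block (geometric multiplicity). This forces block sizes [1].

Jordan blocks: (-4, 2), (-4, 1), (6, 1)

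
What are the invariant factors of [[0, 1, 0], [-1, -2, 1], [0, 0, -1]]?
(x + 1)^3

The Jordan structure of A has elementary divisors (x + 1)^3. Arranging the block sizes at each eigenvalue in decreasing order and taking row products gives the invariant factors.

Invariant factors (smallest first, each dividing the next): (x + 1)^3.

Check: the last factor (x + 1)^3 is the minimal polynomial, and the product (x + 1)^3 is the characteristic polynomial.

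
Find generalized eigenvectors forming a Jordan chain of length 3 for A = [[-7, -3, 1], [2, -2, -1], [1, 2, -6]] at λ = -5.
v_1 = [[1, 0, 2]]^T, v_2 = [[0, 0, -1]]^T, v_3 = [[-1, 1, 1]]^T

We seek v_1 ∈ ker((A + 5I)^3) \ ker((A + 5I)^2), then set v_{i+1} = (A + 5I) v_i.

One such chain is v_1 = [[1, 0, 2]]^T, v_2 = [[0, 0, -1]]^T, v_3 = [[-1, 1, 1]]^T. Check: (A + 5I) v_3 = [[0, 0, 0]]^T = 0.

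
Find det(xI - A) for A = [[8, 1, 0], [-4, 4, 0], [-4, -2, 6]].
χ_A(x) = (x - 6)^3

xI - A = [[x - 8, -1, 0], [4, x - 4, 0], [4, 2, x - 6]].

Expanding det(xI - A) along the first row:
det(xI - A) = + (x - 8)·det([[x - 4, 0], [2, x - 6]]) - (-1)·det([[4, 0], [4, x - 6]]) + (0)·det([[4, x - 4], [4, 2]]).

Evaluating gives χ_A(x) = x^3 - 18x^2 + 108x - 216 = (x - 6)^3.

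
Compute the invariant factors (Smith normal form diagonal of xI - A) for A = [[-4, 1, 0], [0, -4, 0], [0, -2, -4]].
The Jordan structure of A has elementary divisors (x + 4)^2, (x + 4). Arranging the block sizes at each eigenvalue in decreasing order and taking row products gives the invariant factors.

Invariant factors (smallest first, each dividing the next): x + 4, (x + 4)^2.

Check: the last factor (x + 4)^2 is the minimal polynomial, and the product (x + 4)^3 is the characteristic polynomial.

x + 4, (x + 4)^2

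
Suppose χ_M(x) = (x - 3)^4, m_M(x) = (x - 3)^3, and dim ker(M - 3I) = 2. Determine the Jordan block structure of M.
Jordan blocks: (3, 3), (3, 1)

λ = 3: algebraic multiplicity 4 (exponent in χ_M), largest block size 3 (exponent in m_M), 2 blocks (geometric multiplicity). These force block sizes [3, 1].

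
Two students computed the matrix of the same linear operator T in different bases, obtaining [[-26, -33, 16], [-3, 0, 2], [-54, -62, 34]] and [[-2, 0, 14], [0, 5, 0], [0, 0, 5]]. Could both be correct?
Both have characteristic polynomial (x - 5)^2(x + 2), but the minimal polynomial of A is (x - 5)^2(x + 2) while the minimal polynomial of B is (x - 5)(x + 2). The minimal polynomial is a similarity invariant, so A and B are not similar.

No.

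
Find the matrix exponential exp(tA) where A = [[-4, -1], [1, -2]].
e^{tA} = [[(1 - t)*e^{-3*t}, -t*e^{-3*t}], [t*e^{-3*t}, (t + 1)*e^{-3*t}]]

A has Jordan form J = [[-3, 1], [0, -3]] with A = PJP^{-1}, so e^{tA} = P e^{tJ} P^{-1}.

For a Jordan block J_k(λ), e^{tJ_k(λ)} = e^{λt} · (I + tN + t^2 N^2/2! + ... + t^{k-1} N^{k-1}/(k-1)!) where N is the nilpotent superdiagonal part.

Assembling the blocks and conjugating back gives the entries of e^{tA} as shown above.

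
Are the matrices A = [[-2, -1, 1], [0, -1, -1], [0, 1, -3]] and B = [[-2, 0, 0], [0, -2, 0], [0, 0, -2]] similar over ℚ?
No.

Both have characteristic polynomial (x + 2)^3, but the minimal polynomial of A is (x + 2)^2 while the minimal polynomial of B is x + 2. The minimal polynomial is a similarity invariant, so A and B are not similar.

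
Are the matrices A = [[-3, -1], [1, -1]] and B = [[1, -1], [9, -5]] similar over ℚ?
Yes.

Two matrices over a field are similar if and only if they have the same invariant factors.

Both A and B have characteristic polynomial (x + 2)^2 and minimal polynomial (x + 2)^2. Computing further, both have invariant factors (x + 2)^2. Hence A and B are similar.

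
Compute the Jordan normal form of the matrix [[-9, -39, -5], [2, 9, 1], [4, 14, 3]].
The characteristic polynomial is det(xI - A) = (x - 1)^3, so the eigenvalues are 1 (algebraic multiplicity 3).

For λ = 1: rank(A - I) = 2, rank((A - I)^2) = 1, rank((A - I)^3) = 0. The eigenspace has dimension 3 - 2 = 1, so there is 1 Jordan block; the rank sequence gives block sizes [3].

Assembling the blocks gives the Jordan form J above.

J = [[1, 1, 0], [0, 1, 1], [0, 0, 1]]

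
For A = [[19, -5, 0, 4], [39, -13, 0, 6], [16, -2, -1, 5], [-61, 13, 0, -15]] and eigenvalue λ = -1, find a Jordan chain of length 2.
v_1 = [[-2, -4, -1, 5]]^T, v_2 = [[0, 0, 1, 0]]^T

We seek v_1 ∈ ker((A + I)^2) \ ker(A + I), then set v_{i+1} = (A + I) v_i.

One such chain is v_1 = [[-2, -4, -1, 5]]^T, v_2 = [[0, 0, 1, 0]]^T. Check: (A + I) v_2 = [[0, 0, 0, 0]]^T = 0.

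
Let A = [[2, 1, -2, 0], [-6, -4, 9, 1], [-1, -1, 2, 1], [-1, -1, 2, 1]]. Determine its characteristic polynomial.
xI - A = [[x - 2, -1, 2, 0], [6, x + 4, -9, -1], [1, 1, x - 2, -1], [1, 1, -2, x - 1]].

Expanding det(xI - A) along the first row:
det(xI - A) = + (x - 2)·det([[x + 4, -9, -1], [1, x - 2, -1], [1, -2, x - 1]]) - (-1)·det([[6, -9, -1], [1, x - 2, -1], [1, -2, x - 1]]) + (2)·det([[6, x + 4, -1], [1, 1, -1], [1, 1, x - 1]]) - (0)·det([[6, x + 4, -9], [1, 1, x - 2], [1, 1, -2]]).

Evaluating gives χ_A(x) = x^4 - x^3 = x^3(x - 1).

χ_A(x) = x^3(x - 1)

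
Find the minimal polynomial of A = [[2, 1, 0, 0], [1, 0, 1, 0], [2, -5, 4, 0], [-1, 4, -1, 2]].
The characteristic polynomial factors as (x - 2)^4. The minimal polynomial is ∏(x - λ)^{k_λ} where k_λ is the size of the largest Jordan block at λ.

For λ = 2: rank(A - 2I) = 2, and the largest Jordan block has size 3 (the smallest k with rank((A - 2I)^k) = rank((A - 2I)^(k+1))).

So m_A(x) = (x - 2)^3.

m_A(x) = (x - 2)^3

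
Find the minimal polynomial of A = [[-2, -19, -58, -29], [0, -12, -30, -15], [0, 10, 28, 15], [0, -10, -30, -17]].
m_A(x) = (x - 3)(x + 2)^2

The characteristic polynomial factors as (x - 3)(x + 2)^3. The minimal polynomial is ∏(x - λ)^{k_λ} where k_λ is the size of the largest Jordan block at λ.

For λ = -2: rank(A + 2I) = 2, and the largest Jordan block has size 2 (the smallest k with rank((A + 2I)^k) = rank((A + 2I)^(k+1))).
For λ = 3: rank(A - 3I) = 3, and the largest Jordan block has size 1 (the smallest k with rank((A - 3I)^k) = rank((A - 3I)^(k+1))).

So m_A(x) = (x - 3)(x + 2)^2.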